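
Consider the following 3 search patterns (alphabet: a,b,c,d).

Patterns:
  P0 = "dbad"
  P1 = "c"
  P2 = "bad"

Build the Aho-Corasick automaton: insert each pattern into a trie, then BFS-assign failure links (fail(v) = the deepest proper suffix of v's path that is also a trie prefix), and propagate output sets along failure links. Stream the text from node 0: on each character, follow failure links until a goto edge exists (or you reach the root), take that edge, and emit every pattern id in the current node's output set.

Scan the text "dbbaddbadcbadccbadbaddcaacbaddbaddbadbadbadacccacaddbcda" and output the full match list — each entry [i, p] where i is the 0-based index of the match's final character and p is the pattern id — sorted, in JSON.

Construct AC machine:
Trie nodes:
  n0 'ε': b→6 c→5 d→1
  n1 'd': b→2
  n2 'db': a→3
  n3 'dba': d→4
  n4 'dbad': ·  ←P0
  n5 'c': ·  ←P1
  n6 'b': a→7
  n7 'ba': d→8
  n8 'bad': ·  ←P2

BFS fail/out derivation:
  fail(1) 'd': from fail(0)=0 chase 'd': 0 ⇒ 0;  out=∅∪out(0)=∅
  fail(5) 'c': from fail(0)=0 chase 'c': 0 ⇒ 0;  out={1}∪out(0)={1}
  fail(6) 'b': from fail(0)=0 chase 'b': 0 ⇒ 0;  out=∅∪out(0)=∅
  fail(2) 'db': from fail(1)=0 chase 'b': 0 ⇒ 6;  out=∅∪out(6)=∅
  fail(7) 'ba': from fail(6)=0 chase 'a': 0 ⇒ 0;  out=∅∪out(0)=∅
  fail(3) 'dba': from fail(2)=6 chase 'a': 6 ⇒ 7;  out=∅∪out(7)=∅
  fail(8) 'bad': from fail(7)=0 chase 'd': 0 ⇒ 1;  out={2}∪out(1)={2}
  fail(4) 'dbad': from fail(3)=7 chase 'd': 7 ⇒ 8;  out={0}∪out(8)={0,2}

Scan:
[0] read 'd'  n0⇒n1
[1] read 'b'  n1⇒n2
[2] read 'b'  n2⇒n6 (fail-walked)
[3] read 'a'  n6⇒n7
[4] read 'd'  n7⇒n8  emit P2@[2:4]
[5] read 'd'  n8⇒n1 (fail-walked)
[6] read 'b'  n1⇒n2
[7] read 'a'  n2⇒n3
[8] read 'd'  n3⇒n4  emit P0@[5:8],P2@[6:8]
[9] read 'c'  n4⇒n5 (fail-walked)  emit P1@[9:9]
[10] read 'b'  n5⇒n6 (fail-walked)
[11] read 'a'  n6⇒n7
[12] read 'd'  n7⇒n8  emit P2@[10:12]
[13] read 'c'  n8⇒n5 (fail-walked)  emit P1@[13:13]
[14] read 'c'  n5⇒n5 (fail-walked)  emit P1@[14:14]
[15] read 'b'  n5⇒n6 (fail-walked)
[16] read 'a'  n6⇒n7
[17] read 'd'  n7⇒n8  emit P2@[15:17]
[18] read 'b'  n8⇒n2 (fail-walked)
[19] read 'a'  n2⇒n3
[20] read 'd'  n3⇒n4  emit P0@[17:20],P2@[18:20]
[21] read 'd'  n4⇒n1 (fail-walked)
[22] read 'c'  n1⇒n5 (fail-walked)  emit P1@[22:22]
[23] read 'a'  n5⇒n0 (fail-walked)
[24] read 'a'  n0⇒n0
[25] read 'c'  n0⇒n5  emit P1@[25:25]
[26] read 'b'  n5⇒n6 (fail-walked)
[27] read 'a'  n6⇒n7
[28] read 'd'  n7⇒n8  emit P2@[26:28]
[29] read 'd'  n8⇒n1 (fail-walked)
[30] read 'b'  n1⇒n2
[31] read 'a'  n2⇒n3
[32] read 'd'  n3⇒n4  emit P0@[29:32],P2@[30:32]
[33] read 'd'  n4⇒n1 (fail-walked)
[34] read 'b'  n1⇒n2
[35] read 'a'  n2⇒n3
[36] read 'd'  n3⇒n4  emit P0@[33:36],P2@[34:36]
[37] read 'b'  n4⇒n2 (fail-walked)
[38] read 'a'  n2⇒n3
[39] read 'd'  n3⇒n4  emit P0@[36:39],P2@[37:39]
[40] read 'b'  n4⇒n2 (fail-walked)
[41] read 'a'  n2⇒n3
[42] read 'd'  n3⇒n4  emit P0@[39:42],P2@[40:42]
[43] read 'a'  n4⇒n0 (fail-walked)
[44] read 'c'  n0⇒n5  emit P1@[44:44]
[45] read 'c'  n5⇒n5 (fail-walked)  emit P1@[45:45]
[46] read 'c'  n5⇒n5 (fail-walked)  emit P1@[46:46]
[47] read 'a'  n5⇒n0 (fail-walked)
[48] read 'c'  n0⇒n5  emit P1@[48:48]
[49] read 'a'  n5⇒n0 (fail-walked)
[50] read 'd'  n0⇒n1
[51] read 'd'  n1⇒n1 (fail-walked)
[52] read 'b'  n1⇒n2
[53] read 'c'  n2⇒n5 (fail-walked)  emit P1@[53:53]
[54] read 'd'  n5⇒n1 (fail-walked)
[55] read 'a'  n1⇒n0 (fail-walked)

Matches: [[4,2],[8,0],[8,2],[9,1],[12,2],[13,1],[14,1],[17,2],[20,0],[20,2],[22,1],[25,1],[28,2],[32,0],[32,2],[36,0],[36,2],[39,0],[39,2],[42,0],[42,2],[44,1],[45,1],[46,1],[48,1],[53,1]]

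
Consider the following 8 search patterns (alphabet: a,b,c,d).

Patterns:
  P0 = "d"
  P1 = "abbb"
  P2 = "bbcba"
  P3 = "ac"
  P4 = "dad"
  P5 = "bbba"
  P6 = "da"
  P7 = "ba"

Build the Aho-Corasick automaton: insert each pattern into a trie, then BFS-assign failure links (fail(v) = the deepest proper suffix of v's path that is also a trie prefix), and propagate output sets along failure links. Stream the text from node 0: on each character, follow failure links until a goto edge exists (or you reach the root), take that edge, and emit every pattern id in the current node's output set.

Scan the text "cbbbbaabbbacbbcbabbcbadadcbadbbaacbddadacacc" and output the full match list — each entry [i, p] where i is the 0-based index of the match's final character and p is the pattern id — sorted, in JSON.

Build automaton:
Trie nodes:
  0='ε' goto a→2 b→6 d→1
  1='d' goto a→12  [P0 ends]
  2='a' goto b→3 c→11
  3='ab' goto b→4
  4='abb' goto b→5
  5='abbb' goto ·  [P1 ends]
  6='b' goto a→16 b→7
  7='bb' goto b→14 c→8
  8='bbc' goto b→9
  9='bbcb' goto a→10
  10='bbcba' goto ·  [P2 ends]
  11='ac' goto ·  [P3 ends]
  12='da' goto d→13  [P6 ends]
  13='dad' goto ·  [P4 ends]
  14='bbb' goto a→15
  15='bbba' goto ·  [P5 ends]
  16='ba' goto ·  [P7 ends]

BFS fail/out derivation:
  n1('d'): parent n0 fail=0; on 'd' 0 → fail=0;  out {0}∪∅={0}
  n2('a'): parent n0 fail=0; on 'a' 0 → fail=0;  out ∅∪∅=∅
  n6('b'): parent n0 fail=0; on 'b' 0 → fail=0;  out ∅∪∅=∅
  n3('ab'): parent n2 fail=0; on 'b' 0 → fail=6;  out ∅∪∅=∅
  n7('bb'): parent n6 fail=0; on 'b' 0 → fail=6;  out ∅∪∅=∅
  n11('ac'): parent n2 fail=0; on 'c' 0 → fail=0;  out {3}∪∅={3}
  n12('da'): parent n1 fail=0; on 'a' 0 → fail=2;  out {6}∪∅={6}
  n16('ba'): parent n6 fail=0; on 'a' 0 → fail=2;  out {7}∪∅={7}
  n4('abb'): parent n3 fail=6; on 'b' 6 → fail=7;  out ∅∪∅=∅
  n8('bbc'): parent n7 fail=6; on 'c' 6→0 → fail=0;  out ∅∪∅=∅
  n13('dad'): parent n12 fail=2; on 'd' 2→0 → fail=1;  out {4}∪{0}={0,4}
  n14('bbb'): parent n7 fail=6; on 'b' 6 → fail=7;  out ∅∪∅=∅
  n5('abbb'): parent n4 fail=7; on 'b' 7 → fail=14;  out {1}∪∅={1}
  n9('bbcb'): parent n8 fail=0; on 'b' 0 → fail=6;  out ∅∪∅=∅
  n15('bbba'): parent n14 fail=7; on 'a' 7→6 → fail=16;  out {5}∪{7}={5,7}
  n10('bbcba'): parent n9 fail=6; on 'a' 6 → fail=16;  out {2}∪{7}={2,7}

Scan:
[0] read 'c'  n0⇒n0
[1] read 'b'  n0⇒n6
[2] read 'b'  n6⇒n7
[3] read 'b'  n7⇒n14
[4] read 'b'  n14⇒n14 ·f
[5] read 'a'  n14⇒n15  ** P5@[2:5],P7@[4:5]
[6] read 'a'  n15⇒n2 ·f
[7] read 'b'  n2⇒n3
[8] read 'b'  n3⇒n4
[9] read 'b'  n4⇒n5  ** P1@[6:9]
[10] read 'a'  n5⇒n15 ·f  ** P5@[7:10],P7@[9:10]
[11] read 'c'  n15⇒n11 ·f  ** P3@[10:11]
[12] read 'b'  n11⇒n6 ·f
[13] read 'b'  n6⇒n7
[14] read 'c'  n7⇒n8
[15] read 'b'  n8⇒n9
[16] read 'a'  n9⇒n10  ** P2@[12:16],P7@[15:16]
[17] read 'b'  n10⇒n3 ·f
[18] read 'b'  n3⇒n4
[19] read 'c'  n4⇒n8 ·f
[20] read 'b'  n8⇒n9
[21] read 'a'  n9⇒n10  ** P2@[17:21],P7@[20:21]
[22] read 'd'  n10⇒n1 ·f  ** P0@[22:22]
[23] read 'a'  n1⇒n12  ** P6@[22:23]
[24] read 'd'  n12⇒n13  ** P0@[24:24],P4@[22:24]
[25] read 'c'  n13⇒n0 ·f
[26] read 'b'  n0⇒n6
[27] read 'a'  n6⇒n16  ** P7@[26:27]
[28] read 'd'  n16⇒n1 ·f  ** P0@[28:28]
[29] read 'b'  n1⇒n6 ·f
[30] read 'b'  n6⇒n7
[31] read 'a'  n7⇒n16 ·f  ** P7@[30:31]
[32] read 'a'  n16⇒n2 ·f
[33] read 'c'  n2⇒n11  ** P3@[32:33]
[34] read 'b'  n11⇒n6 ·f
[35] read 'd'  n6⇒n1 ·f  ** P0@[35:35]
[36] read 'd'  n1⇒n1 ·f  ** P0@[36:36]
[37] read 'a'  n1⇒n12  ** P6@[36:37]
[38] read 'd'  n12⇒n13  ** P0@[38:38],P4@[36:38]
[39] read 'a'  n13⇒n12 ·f  ** P6@[38:39]
[40] read 'c'  n12⇒n11 ·f  ** P3@[39:40]
[41] read 'a'  n11⇒n2 ·f
[42] read 'c'  n2⇒n11  ** P3@[41:42]
[43] read 'c'  n11⇒n0 ·f

Result: [[5,5],[5,7],[9,1],[10,5],[10,7],[11,3],[16,2],[16,7],[21,2],[21,7],[22,0],[23,6],[24,0],[24,4],[27,7],[28,0],[31,7],[33,3],[35,0],[36,0],[37,6],[38,0],[38,4],[39,6],[40,3],[42,3]]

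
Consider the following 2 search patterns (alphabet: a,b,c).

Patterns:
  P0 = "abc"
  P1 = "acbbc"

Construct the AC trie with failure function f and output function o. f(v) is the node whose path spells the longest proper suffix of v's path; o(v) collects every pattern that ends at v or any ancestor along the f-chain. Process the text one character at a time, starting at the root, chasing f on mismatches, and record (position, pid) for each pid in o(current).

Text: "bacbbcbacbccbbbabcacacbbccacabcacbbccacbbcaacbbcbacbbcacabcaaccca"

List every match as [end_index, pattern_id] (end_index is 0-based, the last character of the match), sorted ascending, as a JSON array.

Construct AC machine:
Trie (insert patterns):
  0='ε' goto a→1
  1='a' goto b→2 c→4
  2='ab' goto c→3
  3='abc' goto ·  ←P0
  4='ac' goto b→5
  5='acb' goto b→6
  6='acbb' goto c→7
  7='acbbc' goto ·  ←P1

Failure links (BFS by depth):
  n1('a'): parent n0 fail=0; on 'a' 0 → fail=0;  out ∅∪∅=∅
  n2('ab'): parent n1 fail=0; on 'b' 0 → fail=0;  out ∅∪∅=∅
  n4('ac'): parent n1 fail=0; on 'c' 0 → fail=0;  out ∅∪∅=∅
  n3('abc'): parent n2 fail=0; on 'c' 0 → fail=0;  out {0}∪∅={0}
  n5('acb'): parent n4 fail=0; on 'b' 0 → fail=0;  out ∅∪∅=∅
  n6('acbb'): parent n5 fail=0; on 'b' 0 → fail=0;  out ∅∪∅=∅
  n7('acbbc'): parent n6 fail=0; on 'c' 0 → fail=0;  out {1}∪∅={1}

Text stream:
i=0 'b': node 0→0
i=1 'a': node 0→1
i=2 'c': node 1→4
i=3 'b': node 4→5
i=4 'b': node 5→6
i=5 'c': node 6→7  ** P1@[1:5]
i=6 'b': node 7→0 (fail-walked)
i=7 'a': node 0→1
i=8 'c': node 1→4
i=9 'b': node 4→5
i=10 'c': node 5→0 (fail-walked)
i=11 'c': node 0→0
i=12 'b': node 0→0
i=13 'b': node 0→0
i=14 'b': node 0→0
i=15 'a': node 0→1
i=16 'b': node 1→2
i=17 'c': node 2→3  ** P0@[15:17]
i=18 'a': node 3→1 (fail-walked)
i=19 'c': node 1→4
i=20 'a': node 4→1 (fail-walked)
i=21 'c': node 1→4
i=22 'b': node 4→5
i=23 'b': node 5→6
i=24 'c': node 6→7  ** P1@[20:24]
i=25 'c': node 7→0 (fail-walked)
i=26 'a': node 0→1
i=27 'c': node 1→4
i=28 'a': node 4→1 (fail-walked)
i=29 'b': node 1→2
i=30 'c': node 2→3  ** P0@[28:30]
i=31 'a': node 3→1 (fail-walked)
i=32 'c': node 1→4
i=33 'b': node 4→5
i=34 'b': node 5→6
i=35 'c': node 6→7  ** P1@[31:35]
i=36 'c': node 7→0 (fail-walked)
i=37 'a': node 0→1
i=38 'c': node 1→4
i=39 'b': node 4→5
i=40 'b': node 5→6
i=41 'c': node 6→7  ** P1@[37:41]
i=42 'a': node 7→1 (fail-walked)
i=43 'a': node 1→1 (fail-walked)
i=44 'c': node 1→4
i=45 'b': node 4→5
i=46 'b': node 5→6
i=47 'c': node 6→7  ** P1@[43:47]
i=48 'b': node 7→0 (fail-walked)
i=49 'a': node 0→1
i=50 'c': node 1→4
i=51 'b': node 4→5
i=52 'b': node 5→6
i=53 'c': node 6→7  ** P1@[49:53]
i=54 'a': node 7→1 (fail-walked)
i=55 'c': node 1→4
i=56 'a': node 4→1 (fail-walked)
i=57 'b': node 1→2
i=58 'c': node 2→3  ** P0@[56:58]
i=59 'a': node 3→1 (fail-walked)
i=60 'a': node 1→1 (fail-walked)
i=61 'c': node 1→4
i=62 'c': node 4→0 (fail-walked)
i=63 'c': node 0→0
i=64 'a': node 0→1

All matches (sorted): [[5,1],[17,0],[24,1],[30,0],[35,1],[41,1],[47,1],[53,1],[58,0]]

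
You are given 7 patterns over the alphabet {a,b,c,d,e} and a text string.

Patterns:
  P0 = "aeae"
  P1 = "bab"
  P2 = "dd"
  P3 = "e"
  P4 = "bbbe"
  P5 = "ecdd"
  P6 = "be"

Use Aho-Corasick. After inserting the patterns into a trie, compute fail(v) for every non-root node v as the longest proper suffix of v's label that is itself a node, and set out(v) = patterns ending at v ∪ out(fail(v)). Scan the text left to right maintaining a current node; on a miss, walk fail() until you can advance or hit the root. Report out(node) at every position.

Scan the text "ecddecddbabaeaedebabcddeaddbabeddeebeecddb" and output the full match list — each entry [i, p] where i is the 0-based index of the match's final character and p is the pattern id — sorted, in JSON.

Build:
Trie (insert patterns):
  n0 'ε': a→1 b→5 d→8 e→10
  n1 'a': e→2
  n2 'ae': a→3
  n3 'aea': e→4
  n4 'aeae': ·  ←P0
  n5 'b': a→6 b→11 e→17
  n6 'ba': b→7
  n7 'bab': ·  ←P1
  n8 'd': d→9
  n9 'dd': ·  ←P2
  n10 'e': c→14  ←P3
  n11 'bb': b→12
  n12 'bbb': e→13
  n13 'bbbe': ·  ←P4
  n14 'ec': d→15
  n15 'ecd': d→16
  n16 'ecdd': ·  ←P5
  n17 'be': ·  ←P6

Failure links (BFS by depth):
  n1('a'): parent n0 fail=0; on 'a' 0 → fail=0;  out ∅∪∅=∅
  n5('b'): parent n0 fail=0; on 'b' 0 → fail=0;  out ∅∪∅=∅
  n8('d'): parent n0 fail=0; on 'd' 0 → fail=0;  out ∅∪∅=∅
  n10('e'): parent n0 fail=0; on 'e' 0 → fail=0;  out {3}∪∅={3}
  n2('ae'): parent n1 fail=0; on 'e' 0 → fail=10;  out ∅∪{3}={3}
  n6('ba'): parent n5 fail=0; on 'a' 0 → fail=1;  out ∅∪∅=∅
  n9('dd'): parent n8 fail=0; on 'd' 0 → fail=8;  out {2}∪∅={2}
  n11('bb'): parent n5 fail=0; on 'b' 0 → fail=5;  out ∅∪∅=∅
  n14('ec'): parent n10 fail=0; on 'c' 0 → fail=0;  out ∅∪∅=∅
  n17('be'): parent n5 fail=0; on 'e' 0 → fail=10;  out {6}∪{3}={3,6}
  n3('aea'): parent n2 fail=10; on 'a' 10→0 → fail=1;  out ∅∪∅=∅
  n7('bab'): parent n6 fail=1; on 'b' 1→0 → fail=5;  out {1}∪∅={1}
  n12('bbb'): parent n11 fail=5; on 'b' 5 → fail=11;  out ∅∪∅=∅
  n15('ecd'): parent n14 fail=0; on 'd' 0 → fail=8;  out ∅∪∅=∅
  n4('aeae'): parent n3 fail=1; on 'e' 1 → fail=2;  out {0}∪{3}={0,3}
  n13('bbbe'): parent n12 fail=11; on 'e' 11→5 → fail=17;  out {4}∪{3,6}={3,4,6}
  n16('ecdd'): parent n15 fail=8; on 'd' 8 → fail=9;  out {5}∪{2}={2,5}

Scan:
[0] read 'e'  n0⇒n10  ** P3@[0:0]
[1] read 'c'  n10⇒n14
[2] read 'd'  n14⇒n15
[3] read 'd'  n15⇒n16  ** P2@[2:3],P5@[0:3]
[4] read 'e'  n16⇒n10 (via fail)  ** P3@[4:4]
[5] read 'c'  n10⇒n14
[6] read 'd'  n14⇒n15
[7] read 'd'  n15⇒n16  ** P2@[6:7],P5@[4:7]
[8] read 'b'  n16⇒n5 (via fail)
[9] read 'a'  n5⇒n6
[10] read 'b'  n6⇒n7  ** P1@[8:10]
[11] read 'a'  n7⇒n6 (via fail)
[12] read 'e'  n6⇒n2 (via fail)  ** P3@[12:12]
[13] read 'a'  n2⇒n3
[14] read 'e'  n3⇒n4  ** P0@[11:14],P3@[14:14]
[15] read 'd'  n4⇒n8 (via fail)
[16] read 'e'  n8⇒n10 (via fail)  ** P3@[16:16]
[17] read 'b'  n10⇒n5 (via fail)
[18] read 'a'  n5⇒n6
[19] read 'b'  n6⇒n7  ** P1@[17:19]
[20] read 'c'  n7⇒n0 (via fail)
[21] read 'd'  n0⇒n8
[22] read 'd'  n8⇒n9  ** P2@[21:22]
[23] read 'e'  n9⇒n10 (via fail)  ** P3@[23:23]
[24] read 'a'  n10⇒n1 (via fail)
[25] read 'd'  n1⇒n8 (via fail)
[26] read 'd'  n8⇒n9  ** P2@[25:26]
[27] read 'b'  n9⇒n5 (via fail)
[28] read 'a'  n5⇒n6
[29] read 'b'  n6⇒n7  ** P1@[27:29]
[30] read 'e'  n7⇒n17 (via fail)  ** P3@[30:30],P6@[29:30]
[31] read 'd'  n17⇒n8 (via fail)
[32] read 'd'  n8⇒n9  ** P2@[31:32]
[33] read 'e'  n9⇒n10 (via fail)  ** P3@[33:33]
[34] read 'e'  n10⇒n10 (via fail)  ** P3@[34:34]
[35] read 'b'  n10⇒n5 (via fail)
[36] read 'e'  n5⇒n17  ** P3@[36:36],P6@[35:36]
[37] read 'e'  n17⇒n10 (via fail)  ** P3@[37:37]
[38] read 'c'  n10⇒n14
[39] read 'd'  n14⇒n15
[40] read 'd'  n15⇒n16  ** P2@[39:40],P5@[37:40]
[41] read 'b'  n16⇒n5 (via fail)

All matches (sorted): [[0,3],[3,2],[3,5],[4,3],[7,2],[7,5],[10,1],[12,3],[14,0],[14,3],[16,3],[19,1],[22,2],[23,3],[26,2],[29,1],[30,3],[30,6],[32,2],[33,3],[34,3],[36,3],[36,6],[37,3],[40,2],[40,5]]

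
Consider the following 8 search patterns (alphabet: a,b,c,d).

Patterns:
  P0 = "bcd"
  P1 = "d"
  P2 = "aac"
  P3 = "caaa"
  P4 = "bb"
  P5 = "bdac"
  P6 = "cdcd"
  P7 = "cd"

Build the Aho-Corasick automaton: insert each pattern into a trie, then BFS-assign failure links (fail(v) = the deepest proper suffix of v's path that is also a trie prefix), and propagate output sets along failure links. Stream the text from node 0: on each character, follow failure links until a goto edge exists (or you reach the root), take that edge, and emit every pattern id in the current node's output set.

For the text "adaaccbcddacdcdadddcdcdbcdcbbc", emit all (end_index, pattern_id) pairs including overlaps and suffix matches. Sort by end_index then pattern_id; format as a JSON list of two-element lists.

Build:
Trie nodes:
  0='ε' goto a→5 b→1 c→8 d→4
  1='b' goto b→12 c→2 d→13
  2='bc' goto d→3
  3='bcd' goto ·  [P0 ends]
  4='d' goto ·  [P1 ends]
  5='a' goto a→6
  6='aa' goto c→7
  7='aac' goto ·  [P2 ends]
  8='c' goto a→9 d→16
  9='ca' goto a→10
  10='caa' goto a→11
  11='caaa' goto ·  [P3 ends]
  12='bb' goto ·  [P4 ends]
  13='bd' goto a→14
  14='bda' goto c→15
  15='bdac' goto ·  [P5 ends]
  16='cd' goto c→17  [P7 ends]
  17='cdc' goto d→18
  18='cdcd' goto ·  [P6 ends]

Failure links (BFS by depth):
  n1('b'): parent n0 fail=0; on 'b' 0 → fail=0;  out ∅∪∅=∅
  n4('d'): parent n0 fail=0; on 'd' 0 → fail=0;  out {1}∪∅={1}
  n5('a'): parent n0 fail=0; on 'a' 0 → fail=0;  out ∅∪∅=∅
  n8('c'): parent n0 fail=0; on 'c' 0 → fail=0;  out ∅∪∅=∅
  n2('bc'): parent n1 fail=0; on 'c' 0 → fail=8;  out ∅∪∅=∅
  n6('aa'): parent n5 fail=0; on 'a' 0 → fail=5;  out ∅∪∅=∅
  n9('ca'): parent n8 fail=0; on 'a' 0 → fail=5;  out ∅∪∅=∅
  n12('bb'): parent n1 fail=0; on 'b' 0 → fail=1;  out {4}∪∅={4}
  n13('bd'): parent n1 fail=0; on 'd' 0 → fail=4;  out ∅∪{1}={1}
  n16('cd'): parent n8 fail=0; on 'd' 0 → fail=4;  out {7}∪{1}={1,7}
  n3('bcd'): parent n2 fail=8; on 'd' 8 → fail=16;  out {0}∪{1,7}={0,1,7}
  n7('aac'): parent n6 fail=5; on 'c' 5→0 → fail=8;  out {2}∪∅={2}
  n10('caa'): parent n9 fail=5; on 'a' 5 → fail=6;  out ∅∪∅=∅
  n14('bda'): parent n13 fail=4; on 'a' 4→0 → fail=5;  out ∅∪∅=∅
  n17('cdc'): parent n16 fail=4; on 'c' 4→0 → fail=8;  out ∅∪∅=∅
  n11('caaa'): parent n10 fail=6; on 'a' 6→5 → fail=6;  out {3}∪∅={3}
  n15('bdac'): parent n14 fail=5; on 'c' 5→0 → fail=8;  out {5}∪∅={5}
  n18('cdcd'): parent n17 fail=8; on 'd' 8 → fail=16;  out {6}∪{1,7}={1,6,7}

Scan:
pos 0 'a': at 5
pos 1 'd': at 4 (via fail)  → match P1@[1:1]
pos 2 'a': at 5 (via fail)
pos 3 'a': at 6
pos 4 'c': at 7  → match P2@[2:4]
pos 5 'c': at 8 (via fail)
pos 6 'b': at 1 (via fail)
pos 7 'c': at 2
pos 8 'd': at 3  → match P0@[6:8],P1@[8:8],P7@[7:8]
pos 9 'd': at 4 (via fail)  → match P1@[9:9]
pos 10 'a': at 5 (via fail)
pos 11 'c': at 8 (via fail)
pos 12 'd': at 16  → match P1@[12:12],P7@[11:12]
pos 13 'c': at 17
pos 14 'd': at 18  → match P1@[14:14],P6@[11:14],P7@[13:14]
pos 15 'a': at 5 (via fail)
pos 16 'd': at 4 (via fail)  → match P1@[16:16]
pos 17 'd': at 4 (via fail)  → match P1@[17:17]
pos 18 'd': at 4 (via fail)  → match P1@[18:18]
pos 19 'c': at 8 (via fail)
pos 20 'd': at 16  → match P1@[20:20],P7@[19:20]
pos 21 'c': at 17
pos 22 'd': at 18  → match P1@[22:22],P6@[19:22],P7@[21:22]
pos 23 'b': at 1 (via fail)
pos 24 'c': at 2
pos 25 'd': at 3  → match P0@[23:25],P1@[25:25],P7@[24:25]
pos 26 'c': at 17 (via fail)
pos 27 'b': at 1 (via fail)
pos 28 'b': at 12  → match P4@[27:28]
pos 29 'c': at 2 (via fail)

Matches: [[1,1],[4,2],[8,0],[8,1],[8,7],[9,1],[12,1],[12,7],[14,1],[14,6],[14,7],[16,1],[17,1],[18,1],[20,1],[20,7],[22,1],[22,6],[22,7],[25,0],[25,1],[25,7],[28,4]]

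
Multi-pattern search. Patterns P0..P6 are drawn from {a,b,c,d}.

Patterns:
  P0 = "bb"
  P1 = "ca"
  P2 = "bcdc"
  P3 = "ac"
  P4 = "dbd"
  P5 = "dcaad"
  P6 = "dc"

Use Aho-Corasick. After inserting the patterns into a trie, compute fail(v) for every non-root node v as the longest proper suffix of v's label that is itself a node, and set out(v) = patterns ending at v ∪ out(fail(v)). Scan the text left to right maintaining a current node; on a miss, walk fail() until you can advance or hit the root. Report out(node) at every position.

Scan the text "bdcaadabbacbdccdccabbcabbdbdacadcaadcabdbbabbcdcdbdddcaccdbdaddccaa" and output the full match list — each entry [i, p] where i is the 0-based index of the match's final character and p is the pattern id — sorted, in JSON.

Construct AC machine:
Trie nodes:
  n0 'ε': a→8 b→1 c→3 d→10
  n1 'b': b→2 c→5
  n2 'bb': ·  [P0 ends]
  n3 'c': a→4
  n4 'ca': ·  [P1 ends]
  n5 'bc': d→6
  n6 'bcd': c→7
  n7 'bcdc': ·  [P2 ends]
  n8 'a': c→9
  n9 'ac': ·  [P3 ends]
  n10 'd': b→11 c→13
  n11 'db': d→12
  n12 'dbd': ·  [P4 ends]
  n13 'dc': a→14  [P6 ends]
  n14 'dca': a→15
  n15 'dcaa': d→16
  n16 'dcaad': ·  [P5 ends]

BFS fail/out derivation:
  fail(1) 'b': from fail(0)=0 chase 'b': 0 ⇒ 0;  out=∅∪out(0)=∅
  fail(3) 'c': from fail(0)=0 chase 'c': 0 ⇒ 0;  out=∅∪out(0)=∅
  fail(8) 'a': from fail(0)=0 chase 'a': 0 ⇒ 0;  out=∅∪out(0)=∅
  fail(10) 'd': from fail(0)=0 chase 'd': 0 ⇒ 0;  out=∅∪out(0)=∅
  fail(2) 'bb': from fail(1)=0 chase 'b': 0 ⇒ 1;  out={0}∪out(1)={0}
  fail(4) 'ca': from fail(3)=0 chase 'a': 0 ⇒ 8;  out={1}∪out(8)={1}
  fail(5) 'bc': from fail(1)=0 chase 'c': 0 ⇒ 3;  out=∅∪out(3)=∅
  fail(9) 'ac': from fail(8)=0 chase 'c': 0 ⇒ 3;  out={3}∪out(3)={3}
  fail(11) 'db': from fail(10)=0 chase 'b': 0 ⇒ 1;  out=∅∪out(1)=∅
  fail(13) 'dc': from fail(10)=0 chase 'c': 0 ⇒ 3;  out={6}∪out(3)={6}
  fail(6) 'bcd': from fail(5)=3 chase 'd': 3→0 ⇒ 10;  out=∅∪out(10)=∅
  fail(12) 'dbd': from fail(11)=1 chase 'd': 1→0 ⇒ 10;  out={4}∪out(10)={4}
  fail(14) 'dca': from fail(13)=3 chase 'a': 3 ⇒ 4;  out=∅∪out(4)={1}
  fail(7) 'bcdc': from fail(6)=10 chase 'c': 10 ⇒ 13;  out={2}∪out(13)={2,6}
  fail(15) 'dcaa': from fail(14)=4 chase 'a': 4→8→0 ⇒ 8;  out=∅∪out(8)=∅
  fail(16) 'dcaad': from fail(15)=8 chase 'd': 8→0 ⇒ 10;  out={5}∪out(10)={5}

Run:
pos 0 'b': at 1
pos 1 'd': at 10 ·f
pos 2 'c': at 13  → match P6@[1:2]
pos 3 'a': at 14  → match P1@[2:3]
pos 4 'a': at 15
pos 5 'd': at 16  → match P5@[1:5]
pos 6 'a': at 8 ·f
pos 7 'b': at 1 ·f
pos 8 'b': at 2  → match P0@[7:8]
pos 9 'a': at 8 ·f
pos 10 'c': at 9  → match P3@[9:10]
pos 11 'b': at 1 ·f
pos 12 'd': at 10 ·f
pos 13 'c': at 13  → match P6@[12:13]
pos 14 'c': at 3 ·f
pos 15 'd': at 10 ·f
pos 16 'c': at 13  → match P6@[15:16]
pos 17 'c': at 3 ·f
pos 18 'a': at 4  → match P1@[17:18]
pos 19 'b': at 1 ·f
pos 20 'b': at 2  → match P0@[19:20]
pos 21 'c': at 5 ·f
pos 22 'a': at 4 ·f  → match P1@[21:22]
pos 23 'b': at 1 ·f
pos 24 'b': at 2  → match P0@[23:24]
pos 25 'd': at 10 ·f
pos 26 'b': at 11
pos 27 'd': at 12  → match P4@[25:27]
pos 28 'a': at 8 ·f
pos 29 'c': at 9  → match P3@[28:29]
pos 30 'a': at 4 ·f  → match P1@[29:30]
pos 31 'd': at 10 ·f
pos 32 'c': at 13  → match P6@[31:32]
pos 33 'a': at 14  → match P1@[32:33]
pos 34 'a': at 15
pos 35 'd': at 16  → match P5@[31:35]
pos 36 'c': at 13 ·f  → match P6@[35:36]
pos 37 'a': at 14  → match P1@[36:37]
pos 38 'b': at 1 ·f
pos 39 'd': at 10 ·f
pos 40 'b': at 11
pos 41 'b': at 2 ·f  → match P0@[40:41]
pos 42 'a': at 8 ·f
pos 43 'b': at 1 ·f
pos 44 'b': at 2  → match P0@[43:44]
pos 45 'c': at 5 ·f
pos 46 'd': at 6
pos 47 'c': at 7  → match P2@[44:47],P6@[46:47]
pos 48 'd': at 10 ·f
pos 49 'b': at 11
pos 50 'd': at 12  → match P4@[48:50]
pos 51 'd': at 10 ·f
pos 52 'd': at 10 ·f
pos 53 'c': at 13  → match P6@[52:53]
pos 54 'a': at 14  → match P1@[53:54]
pos 55 'c': at 9 ·f  → match P3@[54:55]
pos 56 'c': at 3 ·f
pos 57 'd': at 10 ·f
pos 58 'b': at 11
pos 59 'd': at 12  → match P4@[57:59]
pos 60 'a': at 8 ·f
pos 61 'd': at 10 ·f
pos 62 'd': at 10 ·f
pos 63 'c': at 13  → match P6@[62:63]
pos 64 'c': at 3 ·f
pos 65 'a': at 4  → match P1@[64:65]
pos 66 'a': at 8 ·f

Result: [[2,6],[3,1],[5,5],[8,0],[10,3],[13,6],[16,6],[18,1],[20,0],[22,1],[24,0],[27,4],[29,3],[30,1],[32,6],[33,1],[35,5],[36,6],[37,1],[41,0],[44,0],[47,2],[47,6],[50,4],[53,6],[54,1],[55,3],[59,4],[63,6],[65,1]]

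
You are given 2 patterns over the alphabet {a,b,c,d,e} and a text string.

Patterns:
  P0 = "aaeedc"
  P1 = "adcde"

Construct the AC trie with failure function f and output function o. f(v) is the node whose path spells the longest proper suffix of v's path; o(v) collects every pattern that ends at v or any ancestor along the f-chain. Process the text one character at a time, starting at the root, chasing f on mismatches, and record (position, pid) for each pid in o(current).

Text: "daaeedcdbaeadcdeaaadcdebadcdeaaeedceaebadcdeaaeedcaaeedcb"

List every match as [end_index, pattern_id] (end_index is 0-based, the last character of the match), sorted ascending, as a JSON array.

Build:
Trie (insert patterns):
  n0 'ε': a→1
  n1 'a': a→2 d→7
  n2 'aa': e→3
  n3 'aae': e→4
  n4 'aaee': d→5
  n5 'aaeed': c→6
  n6 'aaeedc': ·  [P0 ends]
  n7 'ad': c→8
  n8 'adc': d→9
  n9 'adcd': e→10
  n10 'adcde': ·  [P1 ends]

BFS fail/out derivation:
  n1('a'): parent n0 fail=0; on 'a' 0 → fail=0;  out ∅∪∅=∅
  n2('aa'): parent n1 fail=0; on 'a' 0 → fail=1;  out ∅∪∅=∅
  n7('ad'): parent n1 fail=0; on 'd' 0 → fail=0;  out ∅∪∅=∅
  n3('aae'): parent n2 fail=1; on 'e' 1→0 → fail=0;  out ∅∪∅=∅
  n8('adc'): parent n7 fail=0; on 'c' 0 → fail=0;  out ∅∪∅=∅
  n4('aaee'): parent n3 fail=0; on 'e' 0 → fail=0;  out ∅∪∅=∅
  n9('adcd'): parent n8 fail=0; on 'd' 0 → fail=0;  out ∅∪∅=∅
  n5('aaeed'): parent n4 fail=0; on 'd' 0 → fail=0;  out ∅∪∅=∅
  n10('adcde'): parent n9 fail=0; on 'e' 0 → fail=0;  out {1}∪∅={1}
  n6('aaeedc'): parent n5 fail=0; on 'c' 0 → fail=0;  out {0}∪∅={0}

Scan:
[0] read 'd'  n0⇒n0
[1] read 'a'  n0⇒n1
[2] read 'a'  n1⇒n2
[3] read 'e'  n2⇒n3
[4] read 'e'  n3⇒n4
[5] read 'd'  n4⇒n5
[6] read 'c'  n5⇒n6  → match P0@[1:6]
[7] read 'd'  n6⇒n0 (via fail)
[8] read 'b'  n0⇒n0
[9] read 'a'  n0⇒n1
[10] read 'e'  n1⇒n0 (via fail)
[11] read 'a'  n0⇒n1
[12] read 'd'  n1⇒n7
[13] read 'c'  n7⇒n8
[14] read 'd'  n8⇒n9
[15] read 'e'  n9⇒n10  → match P1@[11:15]
[16] read 'a'  n10⇒n1 (via fail)
[17] read 'a'  n1⇒n2
[18] read 'a'  n2⇒n2 (via fail)
[19] read 'd'  n2⇒n7 (via fail)
[20] read 'c'  n7⇒n8
[21] read 'd'  n8⇒n9
[22] read 'e'  n9⇒n10  → match P1@[18:22]
[23] read 'b'  n10⇒n0 (via fail)
[24] read 'a'  n0⇒n1
[25] read 'd'  n1⇒n7
[26] read 'c'  n7⇒n8
[27] read 'd'  n8⇒n9
[28] read 'e'  n9⇒n10  → match P1@[24:28]
[29] read 'a'  n10⇒n1 (via fail)
[30] read 'a'  n1⇒n2
[31] read 'e'  n2⇒n3
[32] read 'e'  n3⇒n4
[33] read 'd'  n4⇒n5
[34] read 'c'  n5⇒n6  → match P0@[29:34]
[35] read 'e'  n6⇒n0 (via fail)
[36] read 'a'  n0⇒n1
[37] read 'e'  n1⇒n0 (via fail)
[38] read 'b'  n0⇒n0
[39] read 'a'  n0⇒n1
[40] read 'd'  n1⇒n7
[41] read 'c'  n7⇒n8
[42] read 'd'  n8⇒n9
[43] read 'e'  n9⇒n10  → match P1@[39:43]
[44] read 'a'  n10⇒n1 (via fail)
[45] read 'a'  n1⇒n2
[46] read 'e'  n2⇒n3
[47] read 'e'  n3⇒n4
[48] read 'd'  n4⇒n5
[49] read 'c'  n5⇒n6  → match P0@[44:49]
[50] read 'a'  n6⇒n1 (via fail)
[51] read 'a'  n1⇒n2
[52] read 'e'  n2⇒n3
[53] read 'e'  n3⇒n4
[54] read 'd'  n4⇒n5
[55] read 'c'  n5⇒n6  → match P0@[50:55]
[56] read 'b'  n6⇒n0 (via fail)

Matches: [[6,0],[15,1],[22,1],[28,1],[34,0],[43,1],[49,0],[55,0]]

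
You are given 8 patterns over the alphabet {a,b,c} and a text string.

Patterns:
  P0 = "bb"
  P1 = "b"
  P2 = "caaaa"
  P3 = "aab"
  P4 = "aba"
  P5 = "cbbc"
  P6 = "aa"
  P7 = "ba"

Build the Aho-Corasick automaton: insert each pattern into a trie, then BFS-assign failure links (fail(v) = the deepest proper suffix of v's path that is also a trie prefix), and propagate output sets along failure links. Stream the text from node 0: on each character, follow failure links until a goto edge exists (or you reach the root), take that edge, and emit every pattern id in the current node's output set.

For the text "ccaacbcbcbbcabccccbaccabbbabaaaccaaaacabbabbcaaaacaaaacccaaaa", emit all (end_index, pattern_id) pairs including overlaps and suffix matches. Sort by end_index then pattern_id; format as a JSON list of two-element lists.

Construct AC machine:
Trie (insert patterns):
  0='ε' goto a→8 b→1 c→3
  1='b' goto a→16 b→2  [P1 ends]
  2='bb' goto ·  [P0 ends]
  3='c' goto a→4 b→13
  4='ca' goto a→5
  5='caa' goto a→6
  6='caaa' goto a→7
  7='caaaa' goto ·  [P2 ends]
  8='a' goto a→9 b→11
  9='aa' goto b→10  [P6 ends]
  10='aab' goto ·  [P3 ends]
  11='ab' goto a→12
  12='aba' goto ·  [P4 ends]
  13='cb' goto b→14
  14='cbb' goto c→15
  15='cbbc' goto ·  [P5 ends]
  16='ba' goto ·  [P7 ends]

BFS fail/out derivation:
  n1('b'): parent n0 fail=0; on 'b' 0 → fail=0;  out {1}∪∅={1}
  n3('c'): parent n0 fail=0; on 'c' 0 → fail=0;  out ∅∪∅=∅
  n8('a'): parent n0 fail=0; on 'a' 0 → fail=0;  out ∅∪∅=∅
  n2('bb'): parent n1 fail=0; on 'b' 0 → fail=1;  out {0}∪{1}={0,1}
  n4('ca'): parent n3 fail=0; on 'a' 0 → fail=8;  out ∅∪∅=∅
  n9('aa'): parent n8 fail=0; on 'a' 0 → fail=8;  out {6}∪∅={6}
  n11('ab'): parent n8 fail=0; on 'b' 0 → fail=1;  out ∅∪{1}={1}
  n13('cb'): parent n3 fail=0; on 'b' 0 → fail=1;  out ∅∪{1}={1}
  n16('ba'): parent n1 fail=0; on 'a' 0 → fail=8;  out {7}∪∅={7}
  n5('caa'): parent n4 fail=8; on 'a' 8 → fail=9;  out ∅∪{6}={6}
  n10('aab'): parent n9 fail=8; on 'b' 8 → fail=11;  out {3}∪{1}={1,3}
  n12('aba'): parent n11 fail=1; on 'a' 1 → fail=16;  out {4}∪{7}={4,7}
  n14('cbb'): parent n13 fail=1; on 'b' 1 → fail=2;  out ∅∪{0,1}={0,1}
  n6('caaa'): parent n5 fail=9; on 'a' 9→8 → fail=9;  out ∅∪{6}={6}
  n15('cbbc'): parent n14 fail=2; on 'c' 2→1→0 → fail=3;  out {5}∪∅={5}
  n7('caaaa'): parent n6 fail=9; on 'a' 9→8 → fail=9;  out {2}∪{6}={2,6}

Text stream:
[0] read 'c'  n0⇒n3
[1] read 'c'  n3⇒n3 ·f
[2] read 'a'  n3⇒n4
[3] read 'a'  n4⇒n5  emit P6@[2:3]
[4] read 'c'  n5⇒n3 ·f
[5] read 'b'  n3⇒n13  emit P1@[5:5]
[6] read 'c'  n13⇒n3 ·f
[7] read 'b'  n3⇒n13  emit P1@[7:7]
[8] read 'c'  n13⇒n3 ·f
[9] read 'b'  n3⇒n13  emit P1@[9:9]
[10] read 'b'  n13⇒n14  emit P0@[9:10],P1@[10:10]
[11] read 'c'  n14⇒n15  emit P5@[8:11]
[12] read 'a'  n15⇒n4 ·f
[13] read 'b'  n4⇒n11 ·f  emit P1@[13:13]
[14] read 'c'  n11⇒n3 ·f
[15] read 'c'  n3⇒n3 ·f
[16] read 'c'  n3⇒n3 ·f
[17] read 'c'  n3⇒n3 ·f
[18] read 'b'  n3⇒n13  emit P1@[18:18]
[19] read 'a'  n13⇒n16 ·f  emit P7@[18:19]
[20] read 'c'  n16⇒n3 ·f
[21] read 'c'  n3⇒n3 ·f
[22] read 'a'  n3⇒n4
[23] read 'b'  n4⇒n11 ·f  emit P1@[23:23]
[24] read 'b'  n11⇒n2 ·f  emit P0@[23:24],P1@[24:24]
[25] read 'b'  n2⇒n2 ·f  emit P0@[24:25],P1@[25:25]
[26] read 'a'  n2⇒n16 ·f  emit P7@[25:26]
[27] read 'b'  n16⇒n11 ·f  emit P1@[27:27]
[28] read 'a'  n11⇒n12  emit P4@[26:28],P7@[27:28]
[29] read 'a'  n12⇒n9 ·f  emit P6@[28:29]
[30] read 'a'  n9⇒n9 ·f  emit P6@[29:30]
[31] read 'c'  n9⇒n3 ·f
[32] read 'c'  n3⇒n3 ·f
[33] read 'a'  n3⇒n4
[34] read 'a'  n4⇒n5  emit P6@[33:34]
[35] read 'a'  n5⇒n6  emit P6@[34:35]
[36] read 'a'  n6⇒n7  emit P2@[32:36],P6@[35:36]
[37] read 'c'  n7⇒n3 ·f
[38] read 'a'  n3⇒n4
[39] read 'b'  n4⇒n11 ·f  emit P1@[39:39]
[40] read 'b'  n11⇒n2 ·f  emit P0@[39:40],P1@[40:40]
[41] read 'a'  n2⇒n16 ·f  emit P7@[40:41]
[42] read 'b'  n16⇒n11 ·f  emit P1@[42:42]
[43] read 'b'  n11⇒n2 ·f  emit P0@[42:43],P1@[43:43]
[44] read 'c'  n2⇒n3 ·f
[45] read 'a'  n3⇒n4
[46] read 'a'  n4⇒n5  emit P6@[45:46]
[47] read 'a'  n5⇒n6  emit P6@[46:47]
[48] read 'a'  n6⇒n7  emit P2@[44:48],P6@[47:48]
[49] read 'c'  n7⇒n3 ·f
[50] read 'a'  n3⇒n4
[51] read 'a'  n4⇒n5  emit P6@[50:51]
[52] read 'a'  n5⇒n6  emit P6@[51:52]
[53] read 'a'  n6⇒n7  emit P2@[49:53],P6@[52:53]
[54] read 'c'  n7⇒n3 ·f
[55] read 'c'  n3⇒n3 ·f
[56] read 'c'  n3⇒n3 ·f
[57] read 'a'  n3⇒n4
[58] read 'a'  n4⇒n5  emit P6@[57:58]
[59] read 'a'  n5⇒n6  emit P6@[58:59]
[60] read 'a'  n6⇒n7  emit P2@[56:60],P6@[59:60]

Result: [[3,6],[5,1],[7,1],[9,1],[10,0],[10,1],[11,5],[13,1],[18,1],[19,7],[23,1],[24,0],[24,1],[25,0],[25,1],[26,7],[27,1],[28,4],[28,7],[29,6],[30,6],[34,6],[35,6],[36,2],[36,6],[39,1],[40,0],[40,1],[41,7],[42,1],[43,0],[43,1],[46,6],[47,6],[48,2],[48,6],[51,6],[52,6],[53,2],[53,6],[58,6],[59,6],[60,2],[60,6]]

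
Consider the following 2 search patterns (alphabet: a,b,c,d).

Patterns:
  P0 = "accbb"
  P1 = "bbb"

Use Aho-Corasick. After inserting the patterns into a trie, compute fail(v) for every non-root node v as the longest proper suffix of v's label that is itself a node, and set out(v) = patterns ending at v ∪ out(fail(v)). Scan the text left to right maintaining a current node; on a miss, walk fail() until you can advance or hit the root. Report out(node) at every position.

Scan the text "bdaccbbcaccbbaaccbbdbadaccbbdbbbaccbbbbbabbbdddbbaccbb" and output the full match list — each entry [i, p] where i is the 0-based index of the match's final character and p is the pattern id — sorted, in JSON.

Build automaton:
Trie (insert patterns):
  n0 'ε': a→1 b→6
  n1 'a': c→2
  n2 'ac': c→3
  n3 'acc': b→4
  n4 'accb': b→5
  n5 'accbb': ·  ←P0
  n6 'b': b→7
  n7 'bb': b→8
  n8 'bbb': ·  ←P1

Failure links (BFS by depth):
  fail(1) 'a': from fail(0)=0 chase 'a': 0 ⇒ 0;  out=∅∪out(0)=∅
  fail(6) 'b': from fail(0)=0 chase 'b': 0 ⇒ 0;  out=∅∪out(0)=∅
  fail(2) 'ac': from fail(1)=0 chase 'c': 0 ⇒ 0;  out=∅∪out(0)=∅
  fail(7) 'bb': from fail(6)=0 chase 'b': 0 ⇒ 6;  out=∅∪out(6)=∅
  fail(3) 'acc': from fail(2)=0 chase 'c': 0 ⇒ 0;  out=∅∪out(0)=∅
  fail(8) 'bbb': from fail(7)=6 chase 'b': 6 ⇒ 7;  out={1}∪out(7)={1}
  fail(4) 'accb': from fail(3)=0 chase 'b': 0 ⇒ 6;  out=∅∪out(6)=∅
  fail(5) 'accbb': from fail(4)=6 chase 'b': 6 ⇒ 7;  out={0}∪out(7)={0}

Run:
[0] read 'b'  n0⇒n6
[1] read 'd'  n6⇒n0 ·f
[2] read 'a'  n0⇒n1
[3] read 'c'  n1⇒n2
[4] read 'c'  n2⇒n3
[5] read 'b'  n3⇒n4
[6] read 'b'  n4⇒n5  → match P0@[2:6]
[7] read 'c'  n5⇒n0 ·f
[8] read 'a'  n0⇒n1
[9] read 'c'  n1⇒n2
[10] read 'c'  n2⇒n3
[11] read 'b'  n3⇒n4
[12] read 'b'  n4⇒n5  → match P0@[8:12]
[13] read 'a'  n5⇒n1 ·f
[14] read 'a'  n1⇒n1 ·f
[15] read 'c'  n1⇒n2
[16] read 'c'  n2⇒n3
[17] read 'b'  n3⇒n4
[18] read 'b'  n4⇒n5  → match P0@[14:18]
[19] read 'd'  n5⇒n0 ·f
[20] read 'b'  n0⇒n6
[21] read 'a'  n6⇒n1 ·f
[22] read 'd'  n1⇒n0 ·f
[23] read 'a'  n0⇒n1
[24] read 'c'  n1⇒n2
[25] read 'c'  n2⇒n3
[26] read 'b'  n3⇒n4
[27] read 'b'  n4⇒n5  → match P0@[23:27]
[28] read 'd'  n5⇒n0 ·f
[29] read 'b'  n0⇒n6
[30] read 'b'  n6⇒n7
[31] read 'b'  n7⇒n8  → match P1@[29:31]
[32] read 'a'  n8⇒n1 ·f
[33] read 'c'  n1⇒n2
[34] read 'c'  n2⇒n3
[35] read 'b'  n3⇒n4
[36] read 'b'  n4⇒n5  → match P0@[32:36]
[37] read 'b'  n5⇒n8 ·f  → match P1@[35:37]
[38] read 'b'  n8⇒n8 ·f  → match P1@[36:38]
[39] read 'b'  n8⇒n8 ·f  → match P1@[37:39]
[40] read 'a'  n8⇒n1 ·f
[41] read 'b'  n1⇒n6 ·f
[42] read 'b'  n6⇒n7
[43] read 'b'  n7⇒n8  → match P1@[41:43]
[44] read 'd'  n8⇒n0 ·f
[45] read 'd'  n0⇒n0
[46] read 'd'  n0⇒n0
[47] read 'b'  n0⇒n6
[48] read 'b'  n6⇒n7
[49] read 'a'  n7⇒n1 ·f
[50] read 'c'  n1⇒n2
[51] read 'c'  n2⇒n3
[52] read 'b'  n3⇒n4
[53] read 'b'  n4⇒n5  → match P0@[49:53]

Result: [[6,0],[12,0],[18,0],[27,0],[31,1],[36,0],[37,1],[38,1],[39,1],[43,1],[53,0]]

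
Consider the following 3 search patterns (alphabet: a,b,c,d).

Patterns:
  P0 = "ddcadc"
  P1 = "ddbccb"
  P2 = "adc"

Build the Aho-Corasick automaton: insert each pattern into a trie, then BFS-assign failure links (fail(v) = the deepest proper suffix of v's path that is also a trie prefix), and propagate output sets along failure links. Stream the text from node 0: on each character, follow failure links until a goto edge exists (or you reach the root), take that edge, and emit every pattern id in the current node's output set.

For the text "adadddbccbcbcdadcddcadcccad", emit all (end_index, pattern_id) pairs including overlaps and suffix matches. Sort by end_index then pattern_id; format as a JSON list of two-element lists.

Build:
Trie nodes:
  0='ε' goto a→11 d→1
  1='d' goto d→2
  2='dd' goto b→7 c→3
  3='ddc' goto a→4
  4='ddca' goto d→5
  5='ddcad' goto c→6
  6='ddcadc' goto ·  [P0 ends]
  7='ddb' goto c→8
  8='ddbc' goto c→9
  9='ddbcc' goto b→10
  10='ddbccb' goto ·  [P1 ends]
  11='a' goto d→12
  12='ad' goto c→13
  13='adc' goto ·  [P2 ends]

Failure links (BFS by depth):
  n1('d'): parent n0 fail=0; on 'd' 0 → fail=0;  out ∅∪∅=∅
  n11('a'): parent n0 fail=0; on 'a' 0 → fail=0;  out ∅∪∅=∅
  n2('dd'): parent n1 fail=0; on 'd' 0 → fail=1;  out ∅∪∅=∅
  n12('ad'): parent n11 fail=0; on 'd' 0 → fail=1;  out ∅∪∅=∅
  n3('ddc'): parent n2 fail=1; on 'c' 1→0 → fail=0;  out ∅∪∅=∅
  n7('ddb'): parent n2 fail=1; on 'b' 1→0 → fail=0;  out ∅∪∅=∅
  n13('adc'): parent n12 fail=1; on 'c' 1→0 → fail=0;  out {2}∪∅={2}
  n4('ddca'): parent n3 fail=0; on 'a' 0 → fail=11;  out ∅∪∅=∅
  n8('ddbc'): parent n7 fail=0; on 'c' 0 → fail=0;  out ∅∪∅=∅
  n5('ddcad'): parent n4 fail=11; on 'd' 11 → fail=12;  out ∅∪∅=∅
  n9('ddbcc'): parent n8 fail=0; on 'c' 0 → fail=0;  out ∅∪∅=∅
  n6('ddcadc'): parent n5 fail=12; on 'c' 12 → fail=13;  out {0}∪{2}={0,2}
  n10('ddbccb'): parent n9 fail=0; on 'b' 0 → fail=0;  out {1}∪∅={1}

Run:
i=0 'a': node 0→11
i=1 'd': node 11→12
i=2 'a': node 12→11 (via fail)
i=3 'd': node 11→12
i=4 'd': node 12→2 (via fail)
i=5 'd': node 2→2 (via fail)
i=6 'b': node 2→7
i=7 'c': node 7→8
i=8 'c': node 8→9
i=9 'b': node 9→10  → match P1@[4:9]
i=10 'c': node 10→0 (via fail)
i=11 'b': node 0→0
i=12 'c': node 0→0
i=13 'd': node 0→1
i=14 'a': node 1→11 (via fail)
i=15 'd': node 11→12
i=16 'c': node 12→13  → match P2@[14:16]
i=17 'd': node 13→1 (via fail)
i=18 'd': node 1→2
i=19 'c': node 2→3
i=20 'a': node 3→4
i=21 'd': node 4→5
i=22 'c': node 5→6  → match P0@[17:22],P2@[20:22]
i=23 'c': node 6→0 (via fail)
i=24 'c': node 0→0
i=25 'a': node 0→11
i=26 'd': node 11→12

Result: [[9,1],[16,2],[22,0],[22,2]]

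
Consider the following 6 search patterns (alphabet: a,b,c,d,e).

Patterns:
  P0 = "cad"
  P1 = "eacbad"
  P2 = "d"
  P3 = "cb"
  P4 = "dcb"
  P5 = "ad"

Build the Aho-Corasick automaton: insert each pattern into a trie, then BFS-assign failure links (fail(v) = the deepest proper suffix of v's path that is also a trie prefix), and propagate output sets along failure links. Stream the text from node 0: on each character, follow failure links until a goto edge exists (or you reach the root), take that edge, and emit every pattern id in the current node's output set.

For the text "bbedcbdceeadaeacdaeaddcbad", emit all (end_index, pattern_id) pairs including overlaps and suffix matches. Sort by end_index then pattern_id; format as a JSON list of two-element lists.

Build automaton:
Trie nodes:
  0='ε' goto a→14 c→1 d→10 e→4
  1='c' goto a→2 b→11
  2='ca' goto d→3
  3='cad' goto ·  [P0 ends]
  4='e' goto a→5
  5='ea' goto c→6
  6='eac' goto b→7
  7='eacb' goto a→8
  8='eacba' goto d→9
  9='eacbad' goto ·  [P1 ends]
  10='d' goto c→12  [P2 ends]
  11='cb' goto ·  [P3 ends]
  12='dc' goto b→13
  13='dcb' goto ·  [P4 ends]
  14='a' goto d→15
  15='ad' goto ·  [P5 ends]

BFS fail/out derivation:
  n1('c'): parent n0 fail=0; on 'c' 0 → fail=0;  out ∅∪∅=∅
  n4('e'): parent n0 fail=0; on 'e' 0 → fail=0;  out ∅∪∅=∅
  n10('d'): parent n0 fail=0; on 'd' 0 → fail=0;  out {2}∪∅={2}
  n14('a'): parent n0 fail=0; on 'a' 0 → fail=0;  out ∅∪∅=∅
  n2('ca'): parent n1 fail=0; on 'a' 0 → fail=14;  out ∅∪∅=∅
  n5('ea'): parent n4 fail=0; on 'a' 0 → fail=14;  out ∅∪∅=∅
  n11('cb'): parent n1 fail=0; on 'b' 0 → fail=0;  out {3}∪∅={3}
  n12('dc'): parent n10 fail=0; on 'c' 0 → fail=1;  out ∅∪∅=∅
  n15('ad'): parent n14 fail=0; on 'd' 0 → fail=10;  out {5}∪{2}={2,5}
  n3('cad'): parent n2 fail=14; on 'd' 14 → fail=15;  out {0}∪{2,5}={0,2,5}
  n6('eac'): parent n5 fail=14; on 'c' 14→0 → fail=1;  out ∅∪∅=∅
  n13('dcb'): parent n12 fail=1; on 'b' 1 → fail=11;  out {4}∪{3}={3,4}
  n7('eacb'): parent n6 fail=1; on 'b' 1 → fail=11;  out ∅∪{3}={3}
  n8('eacba'): parent n7 fail=11; on 'a' 11→0 → fail=14;  out ∅∪∅=∅
  n9('eacbad'): parent n8 fail=14; on 'd' 14 → fail=15;  out {1}∪{2,5}={1,2,5}

Text stream:
pos 0 'b': at 0
pos 1 'b': at 0
pos 2 'e': at 4
pos 3 'd': at 10 (fail-walked)  → match P2@[3:3]
pos 4 'c': at 12
pos 5 'b': at 13  → match P3@[4:5],P4@[3:5]
pos 6 'd': at 10 (fail-walked)  → match P2@[6:6]
pos 7 'c': at 12
pos 8 'e': at 4 (fail-walked)
pos 9 'e': at 4 (fail-walked)
pos 10 'a': at 5
pos 11 'd': at 15 (fail-walked)  → match P2@[11:11],P5@[10:11]
pos 12 'a': at 14 (fail-walked)
pos 13 'e': at 4 (fail-walked)
pos 14 'a': at 5
pos 15 'c': at 6
pos 16 'd': at 10 (fail-walked)  → match P2@[16:16]
pos 17 'a': at 14 (fail-walked)
pos 18 'e': at 4 (fail-walked)
pos 19 'a': at 5
pos 20 'd': at 15 (fail-walked)  → match P2@[20:20],P5@[19:20]
pos 21 'd': at 10 (fail-walked)  → match P2@[21:21]
pos 22 'c': at 12
pos 23 'b': at 13  → match P3@[22:23],P4@[21:23]
pos 24 'a': at 14 (fail-walked)
pos 25 'd': at 15  → match P2@[25:25],P5@[24:25]

All matches (sorted): [[3,2],[5,3],[5,4],[6,2],[11,2],[11,5],[16,2],[20,2],[20,5],[21,2],[23,3],[23,4],[25,2],[25,5]]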